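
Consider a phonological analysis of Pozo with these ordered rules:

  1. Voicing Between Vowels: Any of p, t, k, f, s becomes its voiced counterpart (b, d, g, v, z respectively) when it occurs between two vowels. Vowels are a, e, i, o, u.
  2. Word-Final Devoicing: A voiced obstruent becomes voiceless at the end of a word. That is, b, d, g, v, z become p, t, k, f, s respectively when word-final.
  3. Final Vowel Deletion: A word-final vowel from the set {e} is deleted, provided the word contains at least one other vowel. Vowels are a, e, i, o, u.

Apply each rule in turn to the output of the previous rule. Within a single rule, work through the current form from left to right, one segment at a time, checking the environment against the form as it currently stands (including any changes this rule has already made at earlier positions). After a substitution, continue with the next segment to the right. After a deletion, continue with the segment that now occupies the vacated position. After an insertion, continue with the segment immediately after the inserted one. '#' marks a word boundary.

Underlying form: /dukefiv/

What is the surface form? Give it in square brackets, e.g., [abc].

1 Voicing Between Vowels: [dukefiv] → [dugeviv]
2 Word-Final Devoicing: [dugeviv] → [dugevif]
3 Final Vowel Deletion: no change — [dugevif]

[dugevif]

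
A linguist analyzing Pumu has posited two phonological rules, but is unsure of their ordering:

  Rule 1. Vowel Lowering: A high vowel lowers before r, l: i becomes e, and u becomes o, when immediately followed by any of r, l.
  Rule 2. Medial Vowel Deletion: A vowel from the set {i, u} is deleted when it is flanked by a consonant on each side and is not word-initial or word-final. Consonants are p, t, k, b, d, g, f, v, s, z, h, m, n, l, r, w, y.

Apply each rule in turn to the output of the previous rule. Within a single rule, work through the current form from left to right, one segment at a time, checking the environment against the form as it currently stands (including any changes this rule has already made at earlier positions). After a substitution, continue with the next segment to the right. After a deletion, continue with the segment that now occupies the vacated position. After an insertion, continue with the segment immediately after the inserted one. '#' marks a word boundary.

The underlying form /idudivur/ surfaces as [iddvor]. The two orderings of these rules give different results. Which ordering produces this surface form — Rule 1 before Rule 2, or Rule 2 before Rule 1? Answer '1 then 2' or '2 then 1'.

1 then 2

Order 1 then 2:
  1 Vowel Lowering: [idudivur] → [idudivor]
  2 Medial Vowel Deletion: [idudivor] → [iddvor]
  result: [iddvor]
Order 2 then 1:
  2 Medial Vowel Deletion: [idudivur] → [iddvr]
  1 Vowel Lowering: no change — [iddvr]
  result: [iddvr]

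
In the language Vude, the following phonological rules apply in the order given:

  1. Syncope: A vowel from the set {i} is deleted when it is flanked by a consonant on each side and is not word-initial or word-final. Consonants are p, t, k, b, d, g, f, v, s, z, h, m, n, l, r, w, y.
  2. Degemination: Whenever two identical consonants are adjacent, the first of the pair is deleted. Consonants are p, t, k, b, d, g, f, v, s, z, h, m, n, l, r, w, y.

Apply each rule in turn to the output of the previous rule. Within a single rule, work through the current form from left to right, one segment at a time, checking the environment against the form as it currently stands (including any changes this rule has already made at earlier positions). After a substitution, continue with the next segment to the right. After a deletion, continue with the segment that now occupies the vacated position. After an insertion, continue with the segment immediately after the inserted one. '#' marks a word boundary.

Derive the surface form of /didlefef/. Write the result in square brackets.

[dlefef]

1 Syncope: [didlefef] → [ddlefef]
2 Degemination: [ddlefef] → [dlefef]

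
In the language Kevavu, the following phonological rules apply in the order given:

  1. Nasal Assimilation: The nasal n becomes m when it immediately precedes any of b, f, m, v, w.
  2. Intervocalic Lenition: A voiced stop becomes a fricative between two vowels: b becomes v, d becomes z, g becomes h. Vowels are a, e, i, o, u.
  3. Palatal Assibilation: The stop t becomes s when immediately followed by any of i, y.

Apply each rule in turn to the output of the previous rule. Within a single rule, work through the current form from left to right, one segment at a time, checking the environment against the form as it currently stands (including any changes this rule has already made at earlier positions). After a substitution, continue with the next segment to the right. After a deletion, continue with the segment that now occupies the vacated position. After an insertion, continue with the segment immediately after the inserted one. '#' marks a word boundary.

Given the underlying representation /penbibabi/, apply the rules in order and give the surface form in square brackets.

[pembivavi]

1 Nasal Assimilation: [penbibabi] → [pembibabi]
2 Intervocalic Lenition: [pembibabi] → [pembivavi]
3 Palatal Assibilation: no change — [pembivavi]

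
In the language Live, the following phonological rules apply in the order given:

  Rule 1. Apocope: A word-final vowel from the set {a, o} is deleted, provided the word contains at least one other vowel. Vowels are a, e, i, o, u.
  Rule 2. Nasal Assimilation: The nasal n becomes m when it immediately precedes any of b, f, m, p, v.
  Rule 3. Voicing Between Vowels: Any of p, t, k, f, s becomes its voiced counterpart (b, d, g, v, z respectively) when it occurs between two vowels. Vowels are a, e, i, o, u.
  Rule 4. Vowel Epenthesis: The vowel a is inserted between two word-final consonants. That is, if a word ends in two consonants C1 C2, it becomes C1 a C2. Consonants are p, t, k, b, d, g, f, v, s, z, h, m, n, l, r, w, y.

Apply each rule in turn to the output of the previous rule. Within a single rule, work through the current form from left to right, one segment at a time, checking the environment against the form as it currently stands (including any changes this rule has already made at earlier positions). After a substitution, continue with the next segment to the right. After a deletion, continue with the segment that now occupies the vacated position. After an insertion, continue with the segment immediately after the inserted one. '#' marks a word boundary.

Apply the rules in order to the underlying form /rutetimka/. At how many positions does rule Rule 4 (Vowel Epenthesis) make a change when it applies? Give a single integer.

1

Rule 1 Apocope: [rutetimka] → [rutetimk]
Rule 2 Nasal Assimilation: no change — [rutetimk]
Rule 3 Voicing Between Vowels: [rutetimk] → [rudedimk]
Rule 4 Vowel Epenthesis: [rudedimk] → [rudedimak]
Rule Rule 4 changed 1 position(s).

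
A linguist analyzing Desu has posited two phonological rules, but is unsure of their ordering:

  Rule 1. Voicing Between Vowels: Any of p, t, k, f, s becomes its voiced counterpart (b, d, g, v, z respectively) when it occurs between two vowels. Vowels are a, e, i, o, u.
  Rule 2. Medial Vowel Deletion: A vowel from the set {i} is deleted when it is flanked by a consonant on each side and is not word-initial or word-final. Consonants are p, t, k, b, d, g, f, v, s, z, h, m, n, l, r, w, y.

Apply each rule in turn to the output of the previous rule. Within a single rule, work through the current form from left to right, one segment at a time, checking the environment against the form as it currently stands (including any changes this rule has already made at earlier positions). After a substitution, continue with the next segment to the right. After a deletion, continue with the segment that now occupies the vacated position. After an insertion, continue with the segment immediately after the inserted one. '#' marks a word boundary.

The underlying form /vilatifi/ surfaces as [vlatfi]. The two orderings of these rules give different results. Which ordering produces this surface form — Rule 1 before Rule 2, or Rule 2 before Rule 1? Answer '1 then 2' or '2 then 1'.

Order 1 then 2:
  1 Voicing Between Vowels: [vilatifi] → [viladivi]
  2 Medial Vowel Deletion: [viladivi] → [vladvi]
  result: [vladvi]
Order 2 then 1:
  2 Medial Vowel Deletion: [vilatifi] → [vlatfi]
  1 Voicing Between Vowels: no change — [vlatfi]
  result: [vlatfi]

2 then 1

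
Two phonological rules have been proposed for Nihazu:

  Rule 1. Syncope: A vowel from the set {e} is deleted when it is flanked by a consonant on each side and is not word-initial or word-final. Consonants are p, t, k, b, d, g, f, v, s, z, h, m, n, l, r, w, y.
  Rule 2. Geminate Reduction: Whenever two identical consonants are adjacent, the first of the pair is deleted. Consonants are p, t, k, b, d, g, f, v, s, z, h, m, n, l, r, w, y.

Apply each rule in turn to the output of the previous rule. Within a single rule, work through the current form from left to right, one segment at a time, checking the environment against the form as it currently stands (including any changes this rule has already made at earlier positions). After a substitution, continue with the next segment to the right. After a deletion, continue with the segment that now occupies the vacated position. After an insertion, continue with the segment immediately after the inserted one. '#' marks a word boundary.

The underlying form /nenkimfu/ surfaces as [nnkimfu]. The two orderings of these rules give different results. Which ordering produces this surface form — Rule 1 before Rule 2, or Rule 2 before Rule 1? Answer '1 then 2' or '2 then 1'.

Order 1 then 2:
  1 Syncope: [nenkimfu] → [nnkimfu]
  2 Geminate Reduction: [nnkimfu] → [nkimfu]
  result: [nkimfu]
Order 2 then 1:
  2 Geminate Reduction: no change — [nenkimfu]
  1 Syncope: [nenkimfu] → [nnkimfu]
  result: [nnkimfu]

2 then 1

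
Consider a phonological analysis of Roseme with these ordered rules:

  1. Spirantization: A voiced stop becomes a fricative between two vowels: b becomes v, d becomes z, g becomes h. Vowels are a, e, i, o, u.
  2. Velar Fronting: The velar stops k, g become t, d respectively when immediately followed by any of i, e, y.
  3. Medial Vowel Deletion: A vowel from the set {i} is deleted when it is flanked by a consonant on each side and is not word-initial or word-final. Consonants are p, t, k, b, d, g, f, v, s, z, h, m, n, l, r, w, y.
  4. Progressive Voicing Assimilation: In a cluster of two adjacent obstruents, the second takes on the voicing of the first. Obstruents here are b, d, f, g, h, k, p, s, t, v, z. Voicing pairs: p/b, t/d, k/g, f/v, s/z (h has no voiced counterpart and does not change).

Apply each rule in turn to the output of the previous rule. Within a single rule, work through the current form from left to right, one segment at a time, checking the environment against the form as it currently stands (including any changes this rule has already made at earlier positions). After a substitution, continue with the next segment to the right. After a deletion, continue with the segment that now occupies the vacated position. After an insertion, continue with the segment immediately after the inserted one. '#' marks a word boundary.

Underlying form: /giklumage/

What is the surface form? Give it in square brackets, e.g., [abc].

1 Spirantization: [giklumage] → [giklumahe]
2 Velar Fronting: [giklumahe] → [diklumahe]
3 Medial Vowel Deletion: [diklumahe] → [dklumahe]
4 Progressive Voicing Assimilation: [dklumahe] → [dglumahe]

[dglumahe]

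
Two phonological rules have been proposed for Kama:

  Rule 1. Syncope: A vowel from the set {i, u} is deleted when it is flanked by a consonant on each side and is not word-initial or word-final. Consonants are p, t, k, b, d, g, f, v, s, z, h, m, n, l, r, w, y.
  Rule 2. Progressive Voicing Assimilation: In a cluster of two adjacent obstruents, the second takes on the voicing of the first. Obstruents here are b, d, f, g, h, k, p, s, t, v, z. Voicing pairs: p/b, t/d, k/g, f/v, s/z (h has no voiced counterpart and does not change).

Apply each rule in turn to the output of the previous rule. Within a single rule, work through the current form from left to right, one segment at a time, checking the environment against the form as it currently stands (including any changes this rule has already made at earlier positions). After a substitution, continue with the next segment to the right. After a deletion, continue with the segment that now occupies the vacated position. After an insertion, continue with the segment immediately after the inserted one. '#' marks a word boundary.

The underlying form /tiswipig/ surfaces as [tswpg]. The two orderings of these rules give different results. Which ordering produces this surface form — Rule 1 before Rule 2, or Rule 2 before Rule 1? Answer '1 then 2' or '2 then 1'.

Order 1 then 2:
  1 Syncope: [tiswipig] → [tswpg]
  2 Progressive Voicing Assimilation: [tswpg] → [tswpk]
  result: [tswpk]
Order 2 then 1:
  2 Progressive Voicing Assimilation: no change — [tiswipig]
  1 Syncope: [tiswipig] → [tswpg]
  result: [tswpg]

2 then 1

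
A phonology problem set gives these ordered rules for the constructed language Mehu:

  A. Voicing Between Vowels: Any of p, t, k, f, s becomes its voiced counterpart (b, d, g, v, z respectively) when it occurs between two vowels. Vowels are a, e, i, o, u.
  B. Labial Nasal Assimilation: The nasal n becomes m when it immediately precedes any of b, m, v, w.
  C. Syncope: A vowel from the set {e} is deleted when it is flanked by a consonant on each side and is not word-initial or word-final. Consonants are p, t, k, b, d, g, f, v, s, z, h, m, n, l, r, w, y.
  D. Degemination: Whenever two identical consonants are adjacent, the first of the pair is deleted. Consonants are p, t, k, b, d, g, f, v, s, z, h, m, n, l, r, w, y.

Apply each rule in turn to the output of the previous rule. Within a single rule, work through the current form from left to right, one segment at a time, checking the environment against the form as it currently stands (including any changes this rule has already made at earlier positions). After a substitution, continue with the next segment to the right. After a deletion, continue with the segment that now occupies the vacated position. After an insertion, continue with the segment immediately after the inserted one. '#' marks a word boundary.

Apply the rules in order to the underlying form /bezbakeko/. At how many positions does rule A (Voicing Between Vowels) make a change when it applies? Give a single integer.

2

A Voicing Between Vowels: [bezbakeko] → [bezbagego]
B Labial Nasal Assimilation: no change — [bezbagego]
C Syncope: [bezbagego] → [bzbaggo]
D Degemination: [bzbaggo] → [bzbago]
Rule A changed 2 position(s).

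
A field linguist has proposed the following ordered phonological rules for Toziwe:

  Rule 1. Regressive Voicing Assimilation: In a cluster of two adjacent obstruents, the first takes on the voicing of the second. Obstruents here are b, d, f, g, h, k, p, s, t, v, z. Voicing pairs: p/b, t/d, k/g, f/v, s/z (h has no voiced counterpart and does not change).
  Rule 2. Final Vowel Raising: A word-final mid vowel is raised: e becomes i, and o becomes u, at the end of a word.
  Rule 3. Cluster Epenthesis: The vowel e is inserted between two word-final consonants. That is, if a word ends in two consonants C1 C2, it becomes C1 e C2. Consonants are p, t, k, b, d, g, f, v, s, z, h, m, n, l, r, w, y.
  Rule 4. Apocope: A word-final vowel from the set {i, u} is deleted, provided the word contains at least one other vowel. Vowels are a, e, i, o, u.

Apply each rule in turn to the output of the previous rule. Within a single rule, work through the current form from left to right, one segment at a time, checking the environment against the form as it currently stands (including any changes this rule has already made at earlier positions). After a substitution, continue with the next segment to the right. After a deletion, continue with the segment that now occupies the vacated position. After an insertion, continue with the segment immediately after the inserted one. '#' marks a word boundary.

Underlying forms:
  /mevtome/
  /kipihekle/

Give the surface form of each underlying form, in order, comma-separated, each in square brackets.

[meftom], [kipihekl]

/mevtome/:
  Rule 1 Regressive Voicing Assimilation: [mevtome] → [meftome]
  Rule 2 Final Vowel Raising: [meftome] → [meftomi]
  Rule 3 Cluster Epenthesis: no change — [meftomi]
  Rule 4 Apocope: [meftomi] → [meftom]
/kipihekle/:
  Rule 1 Regressive Voicing Assimilation: no change — [kipihekle]
  Rule 2 Final Vowel Raising: [kipihekle] → [kipihekli]
  Rule 3 Cluster Epenthesis: no change — [kipihekli]
  Rule 4 Apocope: [kipihekli] → [kipihekl]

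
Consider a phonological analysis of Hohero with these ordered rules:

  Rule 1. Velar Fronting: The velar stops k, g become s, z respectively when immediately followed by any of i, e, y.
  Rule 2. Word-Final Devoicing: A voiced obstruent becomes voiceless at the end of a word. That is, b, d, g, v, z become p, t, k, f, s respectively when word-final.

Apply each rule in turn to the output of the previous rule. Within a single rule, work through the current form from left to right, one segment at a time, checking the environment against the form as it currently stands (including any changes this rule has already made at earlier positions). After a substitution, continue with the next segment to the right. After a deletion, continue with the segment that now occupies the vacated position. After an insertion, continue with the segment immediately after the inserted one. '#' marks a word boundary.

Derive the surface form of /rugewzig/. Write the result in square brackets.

Rule 1 Velar Fronting: [rugewzig] → [ruzewzig]
Rule 2 Word-Final Devoicing: [ruzewzig] → [ruzewzik]

[ruzewzik]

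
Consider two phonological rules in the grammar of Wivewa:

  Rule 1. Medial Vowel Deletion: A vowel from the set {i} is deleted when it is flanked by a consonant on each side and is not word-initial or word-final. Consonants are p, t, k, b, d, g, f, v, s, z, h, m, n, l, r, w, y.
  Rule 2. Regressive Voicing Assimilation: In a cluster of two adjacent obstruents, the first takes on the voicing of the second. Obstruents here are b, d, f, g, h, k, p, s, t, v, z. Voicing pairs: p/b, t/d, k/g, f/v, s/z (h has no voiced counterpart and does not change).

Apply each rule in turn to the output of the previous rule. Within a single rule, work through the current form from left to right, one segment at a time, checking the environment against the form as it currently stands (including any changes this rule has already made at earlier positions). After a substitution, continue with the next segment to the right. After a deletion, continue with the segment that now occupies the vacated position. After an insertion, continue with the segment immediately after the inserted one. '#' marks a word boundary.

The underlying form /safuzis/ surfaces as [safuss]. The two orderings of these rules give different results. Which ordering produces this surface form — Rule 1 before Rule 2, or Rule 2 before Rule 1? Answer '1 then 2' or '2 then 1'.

1 then 2

Order 1 then 2:
  1 Medial Vowel Deletion: [safuzis] → [safuzs]
  2 Regressive Voicing Assimilation: [safuzs] → [safuss]
  result: [safuss]
Order 2 then 1:
  2 Regressive Voicing Assimilation: no change — [safuzis]
  1 Medial Vowel Deletion: [safuzis] → [safuzs]
  result: [safuzs]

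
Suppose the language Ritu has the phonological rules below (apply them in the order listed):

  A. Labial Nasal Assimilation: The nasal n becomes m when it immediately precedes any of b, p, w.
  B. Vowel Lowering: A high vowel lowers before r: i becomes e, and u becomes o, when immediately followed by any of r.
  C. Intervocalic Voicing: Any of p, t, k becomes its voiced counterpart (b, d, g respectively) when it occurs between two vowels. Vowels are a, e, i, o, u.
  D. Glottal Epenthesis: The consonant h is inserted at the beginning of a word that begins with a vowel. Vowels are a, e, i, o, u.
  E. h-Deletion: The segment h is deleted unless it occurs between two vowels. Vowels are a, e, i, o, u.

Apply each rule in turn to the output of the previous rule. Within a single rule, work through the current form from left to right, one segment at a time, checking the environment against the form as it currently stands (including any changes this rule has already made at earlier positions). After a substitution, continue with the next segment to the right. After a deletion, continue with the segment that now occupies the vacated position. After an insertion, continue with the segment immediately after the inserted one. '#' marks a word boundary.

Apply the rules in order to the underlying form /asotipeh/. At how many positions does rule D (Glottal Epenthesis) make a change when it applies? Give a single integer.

1

A Labial Nasal Assimilation: no change — [asotipeh]
B Vowel Lowering: no change — [asotipeh]
C Intervocalic Voicing: [asotipeh] → [asodibeh]
D Glottal Epenthesis: [asodibeh] → [hasodibeh]
E h-Deletion: [hasodibeh] → [asodibe]
Rule D changed 1 position(s).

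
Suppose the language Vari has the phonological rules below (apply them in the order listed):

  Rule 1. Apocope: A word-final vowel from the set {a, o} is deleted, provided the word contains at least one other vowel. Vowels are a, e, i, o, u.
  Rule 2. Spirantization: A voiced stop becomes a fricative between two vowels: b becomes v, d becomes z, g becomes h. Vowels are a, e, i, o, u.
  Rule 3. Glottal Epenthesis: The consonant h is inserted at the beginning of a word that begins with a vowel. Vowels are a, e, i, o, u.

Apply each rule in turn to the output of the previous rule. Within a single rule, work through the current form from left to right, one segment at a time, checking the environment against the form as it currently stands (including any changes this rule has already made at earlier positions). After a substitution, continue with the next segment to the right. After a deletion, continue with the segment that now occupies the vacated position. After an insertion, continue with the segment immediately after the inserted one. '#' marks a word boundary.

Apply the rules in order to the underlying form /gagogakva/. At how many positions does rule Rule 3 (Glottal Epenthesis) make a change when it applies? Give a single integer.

0

Rule 1 Apocope: [gagogakva] → [gagogakv]
Rule 2 Spirantization: [gagogakv] → [gahohakv]
Rule 3 Glottal Epenthesis: no change — [gahohakv]
Rule Rule 3 changed 0 position(s).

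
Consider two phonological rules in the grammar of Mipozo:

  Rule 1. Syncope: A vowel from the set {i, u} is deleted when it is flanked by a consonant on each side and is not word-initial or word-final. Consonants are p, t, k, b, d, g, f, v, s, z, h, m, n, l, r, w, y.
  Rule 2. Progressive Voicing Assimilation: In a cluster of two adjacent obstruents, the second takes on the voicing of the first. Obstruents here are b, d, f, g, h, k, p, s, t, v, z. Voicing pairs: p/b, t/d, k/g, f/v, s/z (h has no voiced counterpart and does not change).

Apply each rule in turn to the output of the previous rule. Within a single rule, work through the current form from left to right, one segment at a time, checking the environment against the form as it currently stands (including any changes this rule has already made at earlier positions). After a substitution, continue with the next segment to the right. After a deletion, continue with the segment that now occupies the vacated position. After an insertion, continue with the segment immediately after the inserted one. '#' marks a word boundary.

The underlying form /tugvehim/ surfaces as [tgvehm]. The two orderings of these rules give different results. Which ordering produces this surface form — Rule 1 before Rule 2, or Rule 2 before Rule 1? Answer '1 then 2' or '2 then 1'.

2 then 1

Order 1 then 2:
  1 Syncope: [tugvehim] → [tgvehm]
  2 Progressive Voicing Assimilation: [tgvehm] → [tkfehm]
  result: [tkfehm]
Order 2 then 1:
  2 Progressive Voicing Assimilation: no change — [tugvehim]
  1 Syncope: [tugvehim] → [tgvehm]
  result: [tgvehm]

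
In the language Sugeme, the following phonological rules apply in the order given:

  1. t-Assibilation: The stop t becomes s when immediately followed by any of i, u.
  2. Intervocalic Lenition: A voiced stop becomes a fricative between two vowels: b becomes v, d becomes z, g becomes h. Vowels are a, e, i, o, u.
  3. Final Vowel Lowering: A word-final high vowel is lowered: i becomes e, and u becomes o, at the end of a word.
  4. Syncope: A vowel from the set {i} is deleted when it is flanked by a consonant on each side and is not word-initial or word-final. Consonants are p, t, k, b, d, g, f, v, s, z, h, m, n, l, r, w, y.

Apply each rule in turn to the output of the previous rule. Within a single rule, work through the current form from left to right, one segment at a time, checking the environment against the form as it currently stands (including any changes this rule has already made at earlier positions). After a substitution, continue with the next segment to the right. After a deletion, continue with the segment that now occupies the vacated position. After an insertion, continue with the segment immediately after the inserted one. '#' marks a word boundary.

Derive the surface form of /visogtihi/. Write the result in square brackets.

1 t-Assibilation: [visogtihi] → [visogsihi]
2 Intervocalic Lenition: no change — [visogsihi]
3 Final Vowel Lowering: [visogsihi] → [visogsihe]
4 Syncope: [visogsihe] → [vsogshe]

[vsogshe]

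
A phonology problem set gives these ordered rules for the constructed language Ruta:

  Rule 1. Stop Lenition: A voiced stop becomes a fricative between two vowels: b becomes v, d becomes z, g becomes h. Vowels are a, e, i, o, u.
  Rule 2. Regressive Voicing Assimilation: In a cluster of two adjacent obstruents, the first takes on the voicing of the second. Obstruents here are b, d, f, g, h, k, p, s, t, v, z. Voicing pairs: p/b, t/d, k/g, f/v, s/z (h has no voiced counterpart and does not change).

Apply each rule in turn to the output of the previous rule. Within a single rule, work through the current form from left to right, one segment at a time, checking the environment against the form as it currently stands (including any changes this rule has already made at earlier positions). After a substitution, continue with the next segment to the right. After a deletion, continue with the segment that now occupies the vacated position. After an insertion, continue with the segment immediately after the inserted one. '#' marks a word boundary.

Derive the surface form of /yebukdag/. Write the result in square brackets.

Rule 1 Stop Lenition: [yebukdag] → [yevukdag]
Rule 2 Regressive Voicing Assimilation: [yevukdag] → [yevugdag]

[yevugdag]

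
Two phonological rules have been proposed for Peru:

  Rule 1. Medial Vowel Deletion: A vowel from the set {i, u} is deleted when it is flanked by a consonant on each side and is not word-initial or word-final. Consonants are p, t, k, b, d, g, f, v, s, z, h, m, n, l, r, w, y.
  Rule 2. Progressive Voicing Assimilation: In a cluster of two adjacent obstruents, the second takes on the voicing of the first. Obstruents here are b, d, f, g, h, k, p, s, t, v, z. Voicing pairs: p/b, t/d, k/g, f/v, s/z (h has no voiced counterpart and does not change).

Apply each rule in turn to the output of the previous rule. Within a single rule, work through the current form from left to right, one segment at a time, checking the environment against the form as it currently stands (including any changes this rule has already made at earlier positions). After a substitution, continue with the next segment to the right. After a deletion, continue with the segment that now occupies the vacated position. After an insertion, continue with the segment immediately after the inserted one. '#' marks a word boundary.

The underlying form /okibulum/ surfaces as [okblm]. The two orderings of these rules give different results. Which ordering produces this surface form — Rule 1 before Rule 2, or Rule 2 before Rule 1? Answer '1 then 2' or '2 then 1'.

2 then 1

Order 1 then 2:
  1 Medial Vowel Deletion: [okibulum] → [okblm]
  2 Progressive Voicing Assimilation: [okblm] → [okplm]
  result: [okplm]
Order 2 then 1:
  2 Progressive Voicing Assimilation: no change — [okibulum]
  1 Medial Vowel Deletion: [okibulum] → [okblm]
  result: [okblm]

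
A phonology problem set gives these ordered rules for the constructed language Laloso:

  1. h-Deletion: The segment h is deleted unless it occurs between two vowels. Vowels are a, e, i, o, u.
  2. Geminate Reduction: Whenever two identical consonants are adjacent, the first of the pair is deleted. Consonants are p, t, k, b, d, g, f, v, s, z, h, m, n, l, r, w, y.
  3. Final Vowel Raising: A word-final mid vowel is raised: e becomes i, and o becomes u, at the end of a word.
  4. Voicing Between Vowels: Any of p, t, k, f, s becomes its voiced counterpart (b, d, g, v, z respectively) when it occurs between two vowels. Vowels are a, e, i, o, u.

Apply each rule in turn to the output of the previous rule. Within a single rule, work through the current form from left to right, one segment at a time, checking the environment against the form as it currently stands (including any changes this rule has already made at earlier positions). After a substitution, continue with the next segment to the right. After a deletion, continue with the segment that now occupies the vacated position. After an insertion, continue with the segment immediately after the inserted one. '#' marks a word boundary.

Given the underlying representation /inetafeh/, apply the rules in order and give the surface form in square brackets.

[inedavi]

1 h-Deletion: [inetafeh] → [inetafe]
2 Geminate Reduction: no change — [inetafe]
3 Final Vowel Raising: [inetafe] → [inetafi]
4 Voicing Between Vowels: [inetafi] → [inedavi]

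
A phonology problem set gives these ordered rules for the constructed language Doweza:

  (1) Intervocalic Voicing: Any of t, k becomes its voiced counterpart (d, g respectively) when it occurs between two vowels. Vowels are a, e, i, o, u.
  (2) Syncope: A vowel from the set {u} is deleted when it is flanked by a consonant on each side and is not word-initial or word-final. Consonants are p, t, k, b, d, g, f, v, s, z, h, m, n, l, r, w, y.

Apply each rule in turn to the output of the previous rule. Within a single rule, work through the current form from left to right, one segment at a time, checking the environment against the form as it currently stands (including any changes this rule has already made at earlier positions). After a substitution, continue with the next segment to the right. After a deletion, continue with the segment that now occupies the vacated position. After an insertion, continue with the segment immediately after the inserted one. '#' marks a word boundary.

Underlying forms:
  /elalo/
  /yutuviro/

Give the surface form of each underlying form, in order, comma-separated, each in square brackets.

/elalo/:
  (1) Intervocalic Voicing: no change — [elalo]
  (2) Syncope: no change — [elalo]
/yutuviro/:
  (1) Intervocalic Voicing: [yutuviro] → [yuduviro]
  (2) Syncope: [yuduviro] → [ydviro]

[elalo], [ydviro]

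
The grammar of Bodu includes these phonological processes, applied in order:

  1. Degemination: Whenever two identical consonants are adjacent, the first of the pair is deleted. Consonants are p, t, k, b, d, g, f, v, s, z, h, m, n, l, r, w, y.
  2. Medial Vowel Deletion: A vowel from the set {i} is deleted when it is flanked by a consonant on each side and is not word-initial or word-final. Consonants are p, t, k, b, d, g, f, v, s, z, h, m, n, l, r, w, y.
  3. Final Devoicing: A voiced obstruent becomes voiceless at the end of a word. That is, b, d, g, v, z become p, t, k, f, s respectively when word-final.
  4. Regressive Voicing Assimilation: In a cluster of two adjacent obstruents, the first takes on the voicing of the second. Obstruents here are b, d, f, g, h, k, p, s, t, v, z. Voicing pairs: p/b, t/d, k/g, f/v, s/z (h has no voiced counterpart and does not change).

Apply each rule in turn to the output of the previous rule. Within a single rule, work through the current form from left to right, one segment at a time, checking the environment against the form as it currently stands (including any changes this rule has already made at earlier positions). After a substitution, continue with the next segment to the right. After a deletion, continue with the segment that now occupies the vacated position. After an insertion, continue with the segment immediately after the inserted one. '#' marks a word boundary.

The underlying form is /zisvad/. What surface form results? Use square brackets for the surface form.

1 Degemination: no change — [zisvad]
2 Medial Vowel Deletion: [zisvad] → [zsvad]
3 Final Devoicing: [zsvad] → [zsvat]
4 Regressive Voicing Assimilation: [zsvat] → [szvat]

[szvat]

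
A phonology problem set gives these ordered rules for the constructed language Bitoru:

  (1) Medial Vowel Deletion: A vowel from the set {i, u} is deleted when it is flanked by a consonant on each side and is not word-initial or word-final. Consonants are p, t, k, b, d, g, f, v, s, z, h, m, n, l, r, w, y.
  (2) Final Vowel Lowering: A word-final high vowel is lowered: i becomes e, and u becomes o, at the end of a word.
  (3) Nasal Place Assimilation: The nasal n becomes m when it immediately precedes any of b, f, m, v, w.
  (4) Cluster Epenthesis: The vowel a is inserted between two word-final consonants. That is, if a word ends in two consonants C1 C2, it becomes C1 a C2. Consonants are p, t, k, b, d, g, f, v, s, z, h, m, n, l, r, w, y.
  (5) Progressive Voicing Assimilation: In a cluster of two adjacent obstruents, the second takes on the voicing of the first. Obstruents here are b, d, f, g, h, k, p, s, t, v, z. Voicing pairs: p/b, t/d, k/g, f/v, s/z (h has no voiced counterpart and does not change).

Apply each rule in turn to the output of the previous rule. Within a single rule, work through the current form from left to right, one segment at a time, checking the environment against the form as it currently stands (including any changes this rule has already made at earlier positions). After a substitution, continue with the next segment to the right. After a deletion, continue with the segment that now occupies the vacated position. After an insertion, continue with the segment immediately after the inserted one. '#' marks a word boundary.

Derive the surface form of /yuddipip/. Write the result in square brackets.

(1) Medial Vowel Deletion: [yuddipip] → [yddpp]
(2) Final Vowel Lowering: no change — [yddpp]
(3) Nasal Place Assimilation: no change — [yddpp]
(4) Cluster Epenthesis: [yddpp] → [yddpap]
(5) Progressive Voicing Assimilation: [yddpap] → [yddbap]

[yddbap]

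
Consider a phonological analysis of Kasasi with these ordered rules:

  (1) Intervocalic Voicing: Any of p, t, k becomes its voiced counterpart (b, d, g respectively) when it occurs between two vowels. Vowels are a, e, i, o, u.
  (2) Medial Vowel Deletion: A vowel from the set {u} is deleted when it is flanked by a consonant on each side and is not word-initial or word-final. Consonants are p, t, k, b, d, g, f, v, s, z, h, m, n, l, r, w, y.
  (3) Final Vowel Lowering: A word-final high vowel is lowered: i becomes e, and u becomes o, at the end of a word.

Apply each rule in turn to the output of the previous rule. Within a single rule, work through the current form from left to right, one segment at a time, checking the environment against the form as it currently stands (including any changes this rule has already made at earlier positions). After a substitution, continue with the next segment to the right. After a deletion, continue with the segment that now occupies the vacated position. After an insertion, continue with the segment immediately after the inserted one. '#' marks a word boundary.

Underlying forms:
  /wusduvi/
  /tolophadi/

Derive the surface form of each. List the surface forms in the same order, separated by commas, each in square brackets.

/wusduvi/:
  (1) Intervocalic Voicing: no change — [wusduvi]
  (2) Medial Vowel Deletion: [wusduvi] → [wsdvi]
  (3) Final Vowel Lowering: [wsdvi] → [wsdve]
/tolophadi/:
  (1) Intervocalic Voicing: no change — [tolophadi]
  (2) Medial Vowel Deletion: no change — [tolophadi]
  (3) Final Vowel Lowering: [tolophadi] → [tolophade]

[wsdve], [tolophade]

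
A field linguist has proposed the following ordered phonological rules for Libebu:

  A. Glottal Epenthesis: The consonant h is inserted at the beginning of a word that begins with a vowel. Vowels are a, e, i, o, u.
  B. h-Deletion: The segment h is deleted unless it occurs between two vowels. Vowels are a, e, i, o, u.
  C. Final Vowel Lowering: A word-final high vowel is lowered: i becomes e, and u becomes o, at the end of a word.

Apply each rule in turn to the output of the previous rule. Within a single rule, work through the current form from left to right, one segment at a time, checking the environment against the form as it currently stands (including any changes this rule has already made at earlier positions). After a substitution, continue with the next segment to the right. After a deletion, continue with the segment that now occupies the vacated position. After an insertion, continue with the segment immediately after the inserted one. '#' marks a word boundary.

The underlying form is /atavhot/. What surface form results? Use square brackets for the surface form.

A Glottal Epenthesis: [atavhot] → [hatavhot]
B h-Deletion: [hatavhot] → [atavot]
C Final Vowel Lowering: no change — [atavot]

[atavot]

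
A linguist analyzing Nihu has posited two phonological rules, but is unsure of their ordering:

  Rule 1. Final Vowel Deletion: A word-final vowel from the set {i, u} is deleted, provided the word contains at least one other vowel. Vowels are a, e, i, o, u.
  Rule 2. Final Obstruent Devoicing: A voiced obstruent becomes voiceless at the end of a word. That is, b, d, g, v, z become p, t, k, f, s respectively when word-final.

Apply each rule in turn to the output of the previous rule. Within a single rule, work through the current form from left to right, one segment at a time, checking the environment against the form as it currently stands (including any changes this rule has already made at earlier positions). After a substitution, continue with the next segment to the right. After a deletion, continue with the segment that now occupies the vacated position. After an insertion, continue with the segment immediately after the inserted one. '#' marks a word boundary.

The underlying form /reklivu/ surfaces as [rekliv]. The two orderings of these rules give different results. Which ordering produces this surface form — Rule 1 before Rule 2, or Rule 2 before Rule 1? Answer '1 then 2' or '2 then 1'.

Order 1 then 2:
  1 Final Vowel Deletion: [reklivu] → [rekliv]
  2 Final Obstruent Devoicing: [rekliv] → [reklif]
  result: [reklif]
Order 2 then 1:
  2 Final Obstruent Devoicing: no change — [reklivu]
  1 Final Vowel Deletion: [reklivu] → [rekliv]
  result: [rekliv]

2 then 1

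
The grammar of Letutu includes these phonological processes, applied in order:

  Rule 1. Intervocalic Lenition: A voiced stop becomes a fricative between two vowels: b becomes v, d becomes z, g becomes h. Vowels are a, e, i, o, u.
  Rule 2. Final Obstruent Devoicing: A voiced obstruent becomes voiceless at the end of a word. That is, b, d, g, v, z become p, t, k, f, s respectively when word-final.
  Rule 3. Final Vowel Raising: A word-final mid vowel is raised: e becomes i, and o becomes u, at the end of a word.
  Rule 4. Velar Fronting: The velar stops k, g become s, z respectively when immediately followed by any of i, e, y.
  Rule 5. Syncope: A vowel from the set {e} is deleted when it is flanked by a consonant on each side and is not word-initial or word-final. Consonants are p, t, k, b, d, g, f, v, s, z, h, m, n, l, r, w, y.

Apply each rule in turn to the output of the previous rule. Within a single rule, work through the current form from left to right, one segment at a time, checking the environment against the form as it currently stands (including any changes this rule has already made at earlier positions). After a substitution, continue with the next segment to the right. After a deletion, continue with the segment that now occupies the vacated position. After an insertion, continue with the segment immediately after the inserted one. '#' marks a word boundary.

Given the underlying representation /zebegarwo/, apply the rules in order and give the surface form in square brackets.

[zvharwu]

Rule 1 Intervocalic Lenition: [zebegarwo] → [zeveharwo]
Rule 2 Final Obstruent Devoicing: no change — [zeveharwo]
Rule 3 Final Vowel Raising: [zeveharwo] → [zeveharwu]
Rule 4 Velar Fronting: no change — [zeveharwu]
Rule 5 Syncope: [zeveharwu] → [zvharwu]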